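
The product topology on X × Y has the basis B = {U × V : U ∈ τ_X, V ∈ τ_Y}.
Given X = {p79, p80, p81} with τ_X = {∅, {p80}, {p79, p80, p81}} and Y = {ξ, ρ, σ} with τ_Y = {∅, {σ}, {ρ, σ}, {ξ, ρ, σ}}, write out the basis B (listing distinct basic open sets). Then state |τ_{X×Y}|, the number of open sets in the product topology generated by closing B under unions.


Basis B = {∅ × ∅, {p80} × {σ}, {p80} × {ρ, σ}, {p79, p80, p81} × {σ}, {p80} × {ξ, ρ, σ}, {p79, p80, p81} × {ρ, σ}, {p79, p80, p81} × {ξ, ρ, σ}}; |τ_{X×Y}| = 10.

Enumerate products U × V with U ∈ τ_X, V ∈ τ_Y (deduplicated):
  ∅ × ∅ = {} (∅)
  {p80} × {σ} = {(p80,σ)}
  {p80} × {ρ, σ} = {(p80,ρ), (p80,σ)}
  {p79, p80, p81} × {σ} = {(p79,σ), (p80,σ), (p81,σ)}
  {p80} × {ξ, ρ, σ} = {(p80,ξ), (p80,ρ), (p80,σ)}
  {p79, p80, p81} × {ρ, σ} = {(p79,ρ), (p79,σ), (p80,ρ), (p80,σ), (p81,ρ), (p81,σ)}
  {p79, p80, p81} × {ξ, ρ, σ} = {(p79,ξ), (p79,ρ), (p79,σ), (p80,ξ), (p80,ρ), (p80,σ), (p81,ξ), (p81,ρ), (p81,σ)}
These 7 distinct sets form the basis B.
Close under arbitrary unions to get τ_{X×Y}; counting gives |τ_{X×Y}| = 10.


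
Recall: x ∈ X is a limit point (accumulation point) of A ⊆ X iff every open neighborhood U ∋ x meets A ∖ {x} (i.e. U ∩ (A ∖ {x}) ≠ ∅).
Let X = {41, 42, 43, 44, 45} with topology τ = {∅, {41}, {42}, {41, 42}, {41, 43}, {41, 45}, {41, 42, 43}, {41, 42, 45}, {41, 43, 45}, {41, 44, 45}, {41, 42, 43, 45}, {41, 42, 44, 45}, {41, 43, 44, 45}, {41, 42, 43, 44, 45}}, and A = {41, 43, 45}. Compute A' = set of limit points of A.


A' = {43, 44, 45}

For each x ∈ X, list the open sets U ∈ τ with x ∈ U, then check whether U ∩ (A ∖ {x}) ≠ ∅ for every such U.
  x = 41: open {41} ∋ x has {41} ∩ (A ∖ {41}) = ∅, so x is NOT a limit point.
  x = 42: open {42} ∋ x has {42} ∩ (A ∖ {42}) = ∅, so x is NOT a limit point.
  x = 43: opens ∋ x are {41, 43}, {41, 42, 43}, {41, 43, 45}, {41, 42, 43, 45}, {41, 43, 44, 45}, {41, 42, 43, 44, 45}; each meets A ∖ {43}, so x IS a limit point.
  x = 44: opens ∋ x are {41, 44, 45}, {41, 42, 44, 45}, {41, 43, 44, 45}, {41, 42, 43, 44, 45}; each meets A ∖ {44}, so x IS a limit point.
  x = 45: opens ∋ x are {41, 45}, {41, 42, 45}, {41, 43, 45}, {41, 44, 45}, {41, 42, 43, 45}, {41, 42, 44, 45}, {41, 43, 44, 45}, {41, 42, 43, 44, 45}; each meets A ∖ {45}, so x IS a limit point.
Collecting: A' = {43, 44, 45}.


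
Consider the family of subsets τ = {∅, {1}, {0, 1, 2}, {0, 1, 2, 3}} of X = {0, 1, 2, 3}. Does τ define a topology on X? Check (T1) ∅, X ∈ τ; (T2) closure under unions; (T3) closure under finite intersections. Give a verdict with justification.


τ IS a topology on X.

Axiom (T1): ∅ ∈ τ? Yes; X ∈ τ? Yes.
Axiom (T2/T3): check pairwise unions and intersections of members of τ.
All pairwise intersections and unions checked — each lies in τ. Therefore τ satisfies (T1), (T2), (T3): it IS a topology on X.


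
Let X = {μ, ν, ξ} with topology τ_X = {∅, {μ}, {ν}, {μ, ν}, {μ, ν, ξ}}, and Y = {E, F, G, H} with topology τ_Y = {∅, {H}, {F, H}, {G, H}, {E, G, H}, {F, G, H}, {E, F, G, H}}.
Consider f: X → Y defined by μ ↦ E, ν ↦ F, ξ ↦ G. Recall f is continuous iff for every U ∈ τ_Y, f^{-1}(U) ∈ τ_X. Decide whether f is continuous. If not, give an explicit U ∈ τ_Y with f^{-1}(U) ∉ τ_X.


f is NOT continuous.

Compute f^{-1}(U) for each U ∈ τ_Y:
  U = ∅: f^{-1}(U) = ∅ ∈ τ_X ✓.
  U = {H}: f^{-1}(U) = ∅ ∈ τ_X ✓.
  U = {F, H}: f^{-1}(U) = {ν} ∈ τ_X ✓.
  U = {G, H}: f^{-1}(U) = {ξ} ∉ τ_X ✗.
  U = {E, G, H}: f^{-1}(U) = {μ, ξ} ∉ τ_X ✗.
  U = {F, G, H}: f^{-1}(U) = {ν, ξ} ∉ τ_X ✗.
  U = {E, F, G, H}: f^{-1}(U) = {μ, ν, ξ} ∈ τ_X ✓.
Found U = {G, H} with f^{-1}(U) = {ξ} not in τ_X. Therefore f is NOT continuous.


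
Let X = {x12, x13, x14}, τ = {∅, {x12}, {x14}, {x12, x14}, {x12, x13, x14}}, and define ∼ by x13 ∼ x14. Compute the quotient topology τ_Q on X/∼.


X/∼ = {[x12], [x13=x14]}; |τ_Q| = 3.

Equivalence classes: [x12], [x13=x14].
Quotient map π: X → X/∼ sends x12 ↦ [x12], x13 ↦ [x13=x14], x14 ↦ [x13=x14].
For each subset V ⊆ X/∼, compute π^{-1}(V) ⊆ X and check whether π^{-1}(V) ∈ τ. V is open in τ_Q iff π^{-1}(V) ∈ τ.
  V = {}: π^{-1}(V) = ∅ ∈ τ ✓.
  V = {[x12]}: π^{-1}(V) = {x12} ∈ τ ✓.
  V = {[x13=x14]}: π^{-1}(V) = {x13, x14} ∉ τ ✗.
  V = {[x12], [x13=x14]}: π^{-1}(V) = {x12, x13, x14} ∈ τ ✓.
Open sets in the quotient: τ_Q = {{}, {[x12]}, {[x12], [x13=x14]}} (3 elements).


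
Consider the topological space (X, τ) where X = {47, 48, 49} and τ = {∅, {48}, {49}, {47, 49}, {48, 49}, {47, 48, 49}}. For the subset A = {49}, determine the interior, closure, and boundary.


int(A) = {49}, cl(A) = {47, 49}, ∂A = {47}.

Closed sets in (X, τ) are complements of opens:
  closed(X, τ) = {∅, {47}, {48}, {47, 48}, {47, 49}, {47, 48, 49}}.
int(A) = ⋃ {U ∈ τ : U ⊆ A}. Opens contained in A: ∅, {49}.
Taking the union of these: int(A) = {49}.
cl(A) = ⋂ {C closed : A ⊆ C}. Closed sets containing A: {47, 49}, {47, 48, 49}.
Intersecting these: cl(A) = {47, 49}.
∂A = cl(A) ∖ int(A) = {47, 49} ∖ {49} = {47}.


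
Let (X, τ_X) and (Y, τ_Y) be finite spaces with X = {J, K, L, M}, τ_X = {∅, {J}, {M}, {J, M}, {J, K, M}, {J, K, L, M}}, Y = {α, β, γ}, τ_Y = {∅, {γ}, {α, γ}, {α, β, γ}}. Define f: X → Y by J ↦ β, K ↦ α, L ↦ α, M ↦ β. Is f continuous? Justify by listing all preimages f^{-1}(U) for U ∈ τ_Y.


f is NOT continuous.

Compute f^{-1}(U) for each U ∈ τ_Y:
  U = ∅: f^{-1}(U) = ∅ ∈ τ_X ✓.
  U = {γ}: f^{-1}(U) = ∅ ∈ τ_X ✓.
  U = {α, γ}: f^{-1}(U) = {K, L} ∉ τ_X ✗.
  U = {α, β, γ}: f^{-1}(U) = {J, K, L, M} ∈ τ_X ✓.
Found U = {α, γ} with f^{-1}(U) = {K, L} not in τ_X. Therefore f is NOT continuous.


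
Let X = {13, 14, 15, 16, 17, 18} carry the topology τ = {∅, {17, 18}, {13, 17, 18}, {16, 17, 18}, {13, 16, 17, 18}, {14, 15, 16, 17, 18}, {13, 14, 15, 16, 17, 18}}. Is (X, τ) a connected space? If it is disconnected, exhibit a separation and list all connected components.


(X, τ) is connected.

Find clopen sets (U ∈ τ with X ∖ U ∈ τ):
  U = ∅, X ∖ U = {13, 14, 15, 16, 17, 18} — both open, so U is clopen.
  U = {13, 14, 15, 16, 17, 18}, X ∖ U = ∅ — both open, so U is clopen.
Only trivial clopens (∅ and X) exist, so (X, τ) is connected.
Compute connected components by grouping points that agree on all clopens:
  component: {13, 14, 15, 16, 17, 18}


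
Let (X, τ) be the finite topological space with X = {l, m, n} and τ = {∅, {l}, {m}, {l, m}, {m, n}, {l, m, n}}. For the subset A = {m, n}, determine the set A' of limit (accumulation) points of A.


A' = {n}

For each x ∈ X, list the open sets U ∈ τ with x ∈ U, then check whether U ∩ (A ∖ {x}) ≠ ∅ for every such U.
  x = l: open {l} ∋ x has {l} ∩ (A ∖ {l}) = ∅, so x is NOT a limit point.
  x = m: open {m} ∋ x has {m} ∩ (A ∖ {m}) = ∅, so x is NOT a limit point.
  x = n: opens ∋ x are {m, n}, {l, m, n}; each meets A ∖ {n}, so x IS a limit point.
Collecting: A' = {n}.


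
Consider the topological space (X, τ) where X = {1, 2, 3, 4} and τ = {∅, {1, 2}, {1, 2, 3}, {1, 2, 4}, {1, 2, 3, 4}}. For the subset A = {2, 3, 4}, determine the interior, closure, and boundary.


int(A) = ∅, cl(A) = {1, 2, 3, 4}, ∂A = {1, 2, 3, 4}.

Closed sets in (X, τ) are complements of opens:
  closed(X, τ) = {∅, {3}, {4}, {3, 4}, {1, 2, 3, 4}}.
int(A) = ⋃ {U ∈ τ : U ⊆ A}. Opens contained in A: ∅.
Taking the union of these: int(A) = ∅.
cl(A) = ⋂ {C closed : A ⊆ C}. Closed sets containing A: {1, 2, 3, 4}.
Intersecting these: cl(A) = {1, 2, 3, 4}.
∂A = cl(A) ∖ int(A) = {1, 2, 3, 4} ∖ ∅ = {1, 2, 3, 4}.


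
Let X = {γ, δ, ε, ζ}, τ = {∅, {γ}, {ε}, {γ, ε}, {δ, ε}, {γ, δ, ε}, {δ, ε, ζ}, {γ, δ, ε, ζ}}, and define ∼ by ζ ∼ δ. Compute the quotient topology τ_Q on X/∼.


X/∼ = {[γ], [δ=ζ], [ε]}; |τ_Q| = 6.

Equivalence classes: [γ], [δ=ζ], [ε].
Quotient map π: X → X/∼ sends γ ↦ [γ], δ ↦ [δ=ζ], ε ↦ [ε], ζ ↦ [δ=ζ].
For each subset V ⊆ X/∼, compute π^{-1}(V) ⊆ X and check whether π^{-1}(V) ∈ τ. V is open in τ_Q iff π^{-1}(V) ∈ τ.
  V = {}: π^{-1}(V) = ∅ ∈ τ ✓.
  V = {[γ]}: π^{-1}(V) = {γ} ∈ τ ✓.
  V = {[δ=ζ]}: π^{-1}(V) = {δ, ζ} ∉ τ ✗.
  V = {[γ], [δ=ζ]}: π^{-1}(V) = {γ, δ, ζ} ∉ τ ✗.
  V = {[ε]}: π^{-1}(V) = {ε} ∈ τ ✓.
  V = {[γ], [ε]}: π^{-1}(V) = {γ, ε} ∈ τ ✓.
  V = {[δ=ζ], [ε]}: π^{-1}(V) = {δ, ε, ζ} ∈ τ ✓.
  V = {[γ], [δ=ζ], [ε]}: π^{-1}(V) = {γ, δ, ε, ζ} ∈ τ ✓.
Open sets in the quotient: τ_Q = {{}, {[γ]}, {[ε]}, {[γ], [ε]}, {[δ=ζ], [ε]}, {[γ], [δ=ζ], [ε]}} (6 elements).


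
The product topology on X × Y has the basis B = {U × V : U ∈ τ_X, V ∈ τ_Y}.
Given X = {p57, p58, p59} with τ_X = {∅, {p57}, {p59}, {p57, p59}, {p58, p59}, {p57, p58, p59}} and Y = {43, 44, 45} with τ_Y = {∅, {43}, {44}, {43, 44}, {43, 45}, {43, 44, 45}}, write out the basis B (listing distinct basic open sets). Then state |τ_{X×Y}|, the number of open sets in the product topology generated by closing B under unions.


Basis B = {∅ × ∅, {p57} × {43}, {p57} × {44}, {p59} × {43}, {p59} × {44}, {p57} × {43, 44}, {p57} × {43, 45}, {p57, p59} × {43}, {p57, p59} × {44}, {p58, p59} × {43}, {p58, p59} × {44}, {p59} × {43, 44}, {p59} × {43, 45}, {p57} × {43, 44, 45}, {p57, p58, p59} × {43}, {p57, p58, p59} × {44}, {p59} × {43, 44, 45}, {p57, p59} × {43, 44}, {p57, p59} × {43, 45}, {p58, p59} × {43, 44}, {p58, p59} × {43, 45}, {p57, p59} × {43, 44, 45}, {p57, p58, p59} × {43, 44}, {p57, p58, p59} × {43, 45}, {p58, p59} × {43, 44, 45}, {p57, p58, p59} × {43, 44, 45}}; |τ_{X×Y}| = 108.

Enumerate products U × V with U ∈ τ_X, V ∈ τ_Y (deduplicated):
  ∅ × ∅ = {} (∅)
  {p57} × {43} = {(p57,43)}
  {p57} × {44} = {(p57,44)}
  {p59} × {43} = {(p59,43)}
  {p59} × {44} = {(p59,44)}
  {p57} × {43, 44} = {(p57,43), (p57,44)}
  {p57} × {43, 45} = {(p57,43), (p57,45)}
  {p57, p59} × {43} = {(p57,43), (p59,43)}
  {p57, p59} × {44} = {(p57,44), (p59,44)}
  {p58, p59} × {43} = {(p58,43), (p59,43)}
  {p58, p59} × {44} = {(p58,44), (p59,44)}
  {p59} × {43, 44} = {(p59,43), (p59,44)}
  {p59} × {43, 45} = {(p59,43), (p59,45)}
  {p57} × {43, 44, 45} = {(p57,43), (p57,44), (p57,45)}
  {p57, p58, p59} × {43} = {(p57,43), (p58,43), (p59,43)}
  {p57, p58, p59} × {44} = {(p57,44), (p58,44), (p59,44)}
  {p59} × {43, 44, 45} = {(p59,43), (p59,44), (p59,45)}
  {p57, p59} × {43, 44} = {(p57,43), (p57,44), (p59,43), (p59,44)}
  {p57, p59} × {43, 45} = {(p57,43), (p57,45), (p59,43), (p59,45)}
  {p58, p59} × {43, 44} = {(p58,43), (p58,44), (p59,43), (p59,44)}
  {p58, p59} × {43, 45} = {(p58,43), (p58,45), (p59,43), (p59,45)}
  {p57, p59} × {43, 44, 45} = {(p57,43), (p57,44), (p57,45), (p59,43), (p59,44), (p59,45)}
  {p57, p58, p59} × {43, 44} = {(p57,43), (p57,44), (p58,43), (p58,44), (p59,43), (p59,44)}
  {p57, p58, p59} × {43, 45} = {(p57,43), (p57,45), (p58,43), (p58,45), (p59,43), (p59,45)}
  {p58, p59} × {43, 44, 45} = {(p58,43), (p58,44), (p58,45), (p59,43), (p59,44), (p59,45)}
  {p57, p58, p59} × {43, 44, 45} = {(p57,43), (p57,44), (p57,45), (p58,43), (p58,44), (p58,45), (p59,43), (p59,44), (p59,45)}
These 26 distinct sets form the basis B.
Close under arbitrary unions to get τ_{X×Y}; counting gives |τ_{X×Y}| = 108.


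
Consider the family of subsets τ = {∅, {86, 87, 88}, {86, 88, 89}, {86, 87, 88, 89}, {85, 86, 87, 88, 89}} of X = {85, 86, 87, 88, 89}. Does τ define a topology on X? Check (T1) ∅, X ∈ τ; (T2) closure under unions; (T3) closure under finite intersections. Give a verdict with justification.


τ is NOT a topology on X.

Axiom (T1): ∅ ∈ τ? Yes; X ∈ τ? Yes.
Axiom (T2/T3): check pairwise unions and intersections of members of τ.
Counterexample for (T3): {86, 87, 88} ∩ {86, 88, 89} = {86, 88} ∉ τ. Therefore τ is NOT a topology.


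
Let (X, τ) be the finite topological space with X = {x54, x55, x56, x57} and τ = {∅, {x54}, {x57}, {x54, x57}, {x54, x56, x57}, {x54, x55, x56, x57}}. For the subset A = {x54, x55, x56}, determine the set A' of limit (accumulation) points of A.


A' = {x55, x56}

For each x ∈ X, list the open sets U ∈ τ with x ∈ U, then check whether U ∩ (A ∖ {x}) ≠ ∅ for every such U.
  x = x54: open {x54} ∋ x has {x54} ∩ (A ∖ {x54}) = ∅, so x is NOT a limit point.
  x = x55: opens ∋ x are {x54, x55, x56, x57}; each meets A ∖ {x55}, so x IS a limit point.
  x = x56: opens ∋ x are {x54, x56, x57}, {x54, x55, x56, x57}; each meets A ∖ {x56}, so x IS a limit point.
  x = x57: open {x57} ∋ x has {x57} ∩ (A ∖ {x57}) = ∅, so x is NOT a limit point.
Collecting: A' = {x55, x56}.


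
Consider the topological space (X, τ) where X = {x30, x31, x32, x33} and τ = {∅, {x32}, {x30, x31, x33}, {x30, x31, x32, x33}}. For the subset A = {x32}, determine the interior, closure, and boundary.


int(A) = {x32}, cl(A) = {x32}, ∂A = ∅.

Closed sets in (X, τ) are complements of opens:
  closed(X, τ) = {∅, {x32}, {x30, x31, x33}, {x30, x31, x32, x33}}.
int(A) = ⋃ {U ∈ τ : U ⊆ A}. Opens contained in A: ∅, {x32}.
Taking the union of these: int(A) = {x32}.
cl(A) = ⋂ {C closed : A ⊆ C}. Closed sets containing A: {x32}, {x30, x31, x32, x33}.
Intersecting these: cl(A) = {x32}.
∂A = cl(A) ∖ int(A) = {x32} ∖ {x32} = ∅.


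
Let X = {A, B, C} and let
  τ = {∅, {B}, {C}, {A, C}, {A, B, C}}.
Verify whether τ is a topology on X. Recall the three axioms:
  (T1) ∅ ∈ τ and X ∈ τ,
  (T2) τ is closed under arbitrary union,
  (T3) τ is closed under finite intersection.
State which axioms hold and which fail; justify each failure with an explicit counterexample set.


τ is NOT a topology on X.

Axiom (T1): ∅ ∈ τ? Yes; X ∈ τ? Yes.
Axiom (T2/T3): check pairwise unions and intersections of members of τ.
Counterexample for (T2): {B} ∪ {C} = {B, C} ∉ τ. Therefore τ is NOT a topology.


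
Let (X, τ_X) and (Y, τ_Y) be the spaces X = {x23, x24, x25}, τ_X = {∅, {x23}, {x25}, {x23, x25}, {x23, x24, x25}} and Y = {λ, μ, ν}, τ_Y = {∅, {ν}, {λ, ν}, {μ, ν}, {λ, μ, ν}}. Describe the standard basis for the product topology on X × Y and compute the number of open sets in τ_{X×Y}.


Basis B = {∅ × ∅, {x23} × {ν}, {x25} × {ν}, {x23} × {λ, ν}, {x23} × {μ, ν}, {x23, x25} × {ν}, {x25} × {λ, ν}, {x25} × {μ, ν}, {x23} × {λ, μ, ν}, {x23, x24, x25} × {ν}, {x25} × {λ, μ, ν}, {x23, x25} × {λ, ν}, {x23, x25} × {μ, ν}, {x23, x25} × {λ, μ, ν}, {x23, x24, x25} × {λ, ν}, {x23, x24, x25} × {μ, ν}, {x23, x24, x25} × {λ, μ, ν}}; |τ_{X×Y}| = 50.

Enumerate products U × V with U ∈ τ_X, V ∈ τ_Y (deduplicated):
  ∅ × ∅ = {} (∅)
  {x23} × {ν} = {(x23,ν)}
  {x25} × {ν} = {(x25,ν)}
  {x23} × {λ, ν} = {(x23,λ), (x23,ν)}
  {x23} × {μ, ν} = {(x23,μ), (x23,ν)}
  {x23, x25} × {ν} = {(x23,ν), (x25,ν)}
  {x25} × {λ, ν} = {(x25,λ), (x25,ν)}
  {x25} × {μ, ν} = {(x25,μ), (x25,ν)}
  {x23} × {λ, μ, ν} = {(x23,λ), (x23,μ), (x23,ν)}
  {x23, x24, x25} × {ν} = {(x23,ν), (x24,ν), (x25,ν)}
  {x25} × {λ, μ, ν} = {(x25,λ), (x25,μ), (x25,ν)}
  {x23, x25} × {λ, ν} = {(x23,λ), (x23,ν), (x25,λ), (x25,ν)}
  {x23, x25} × {μ, ν} = {(x23,μ), (x23,ν), (x25,μ), (x25,ν)}
  {x23, x25} × {λ, μ, ν} = {(x23,λ), (x23,μ), (x23,ν), (x25,λ), (x25,μ), (x25,ν)}
  {x23, x24, x25} × {λ, ν} = {(x23,λ), (x23,ν), (x24,λ), (x24,ν), (x25,λ), (x25,ν)}
  {x23, x24, x25} × {μ, ν} = {(x23,μ), (x23,ν), (x24,μ), (x24,ν), (x25,μ), (x25,ν)}
  {x23, x24, x25} × {λ, μ, ν} = {(x23,λ), (x23,μ), (x23,ν), (x24,λ), (x24,μ), (x24,ν), (x25,λ), (x25,μ), (x25,ν)}
These 17 distinct sets form the basis B.
Close under arbitrary unions to get τ_{X×Y}; counting gives |τ_{X×Y}| = 50.


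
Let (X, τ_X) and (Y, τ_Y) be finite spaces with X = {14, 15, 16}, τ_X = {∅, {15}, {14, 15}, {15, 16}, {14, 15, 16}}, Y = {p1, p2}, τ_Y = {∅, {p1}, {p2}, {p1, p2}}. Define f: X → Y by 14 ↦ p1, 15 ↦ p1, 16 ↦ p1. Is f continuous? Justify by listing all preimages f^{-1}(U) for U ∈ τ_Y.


f IS continuous.

Compute f^{-1}(U) for each U ∈ τ_Y:
  U = ∅: f^{-1}(U) = ∅ ∈ τ_X ✓.
  U = {p1}: f^{-1}(U) = {14, 15, 16} ∈ τ_X ✓.
  U = {p2}: f^{-1}(U) = ∅ ∈ τ_X ✓.
  U = {p1, p2}: f^{-1}(U) = {14, 15, 16} ∈ τ_X ✓.
Every preimage lies in τ_X, so f IS continuous.


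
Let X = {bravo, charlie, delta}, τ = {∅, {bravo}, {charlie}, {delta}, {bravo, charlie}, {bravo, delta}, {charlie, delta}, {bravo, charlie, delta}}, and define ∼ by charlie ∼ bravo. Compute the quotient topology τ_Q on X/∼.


X/∼ = {[bravo=charlie], [delta]}; |τ_Q| = 4.

Equivalence classes: [bravo=charlie], [delta].
Quotient map π: X → X/∼ sends bravo ↦ [bravo=charlie], charlie ↦ [bravo=charlie], delta ↦ [delta].
For each subset V ⊆ X/∼, compute π^{-1}(V) ⊆ X and check whether π^{-1}(V) ∈ τ. V is open in τ_Q iff π^{-1}(V) ∈ τ.
  V = {}: π^{-1}(V) = ∅ ∈ τ ✓.
  V = {[bravo=charlie]}: π^{-1}(V) = {bravo, charlie} ∈ τ ✓.
  V = {[delta]}: π^{-1}(V) = {delta} ∈ τ ✓.
  V = {[bravo=charlie], [delta]}: π^{-1}(V) = {bravo, charlie, delta} ∈ τ ✓.
Open sets in the quotient: τ_Q = {{}, {[bravo=charlie]}, {[delta]}, {[bravo=charlie], [delta]}} (4 elements).


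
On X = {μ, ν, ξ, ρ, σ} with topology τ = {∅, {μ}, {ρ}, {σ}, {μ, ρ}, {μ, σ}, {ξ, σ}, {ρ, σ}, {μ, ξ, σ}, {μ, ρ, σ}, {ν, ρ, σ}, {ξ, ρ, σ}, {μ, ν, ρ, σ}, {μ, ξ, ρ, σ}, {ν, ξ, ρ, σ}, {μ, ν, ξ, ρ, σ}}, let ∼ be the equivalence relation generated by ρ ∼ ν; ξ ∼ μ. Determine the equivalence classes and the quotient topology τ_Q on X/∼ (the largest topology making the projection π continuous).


X/∼ = {[μ=ξ], [ν=ρ], [σ]}; |τ_Q| = 5.

Equivalence classes: [μ=ξ], [ν=ρ], [σ].
Quotient map π: X → X/∼ sends μ ↦ [μ=ξ], ν ↦ [ν=ρ], ξ ↦ [μ=ξ], ρ ↦ [ν=ρ], σ ↦ [σ].
For each subset V ⊆ X/∼, compute π^{-1}(V) ⊆ X and check whether π^{-1}(V) ∈ τ. V is open in τ_Q iff π^{-1}(V) ∈ τ.
  V = {}: π^{-1}(V) = ∅ ∈ τ ✓.
  V = {[μ=ξ]}: π^{-1}(V) = {μ, ξ} ∉ τ ✗.
  V = {[ν=ρ]}: π^{-1}(V) = {ν, ρ} ∉ τ ✗.
  V = {[μ=ξ], [ν=ρ]}: π^{-1}(V) = {μ, ν, ξ, ρ} ∉ τ ✗.
  V = {[σ]}: π^{-1}(V) = {σ} ∈ τ ✓.
  V = {[μ=ξ], [σ]}: π^{-1}(V) = {μ, ξ, σ} ∈ τ ✓.
  V = {[ν=ρ], [σ]}: π^{-1}(V) = {ν, ρ, σ} ∈ τ ✓.
  V = {[μ=ξ], [ν=ρ], [σ]}: π^{-1}(V) = {μ, ν, ξ, ρ, σ} ∈ τ ✓.
Open sets in the quotient: τ_Q = {{}, {[σ]}, {[μ=ξ], [σ]}, {[ν=ρ], [σ]}, {[μ=ξ], [ν=ρ], [σ]}} (5 elements).


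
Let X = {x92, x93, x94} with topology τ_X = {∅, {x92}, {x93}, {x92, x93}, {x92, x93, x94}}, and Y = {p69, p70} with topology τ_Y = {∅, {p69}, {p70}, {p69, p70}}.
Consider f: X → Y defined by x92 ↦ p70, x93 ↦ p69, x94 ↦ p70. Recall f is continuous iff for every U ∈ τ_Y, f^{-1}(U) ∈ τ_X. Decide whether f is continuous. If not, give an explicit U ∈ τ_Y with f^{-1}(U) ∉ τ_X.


f is NOT continuous.

Compute f^{-1}(U) for each U ∈ τ_Y:
  U = ∅: f^{-1}(U) = ∅ ∈ τ_X ✓.
  U = {p69}: f^{-1}(U) = {x93} ∈ τ_X ✓.
  U = {p70}: f^{-1}(U) = {x92, x94} ∉ τ_X ✗.
  U = {p69, p70}: f^{-1}(U) = {x92, x93, x94} ∈ τ_X ✓.
Found U = {p70} with f^{-1}(U) = {x92, x94} not in τ_X. Therefore f is NOT continuous.


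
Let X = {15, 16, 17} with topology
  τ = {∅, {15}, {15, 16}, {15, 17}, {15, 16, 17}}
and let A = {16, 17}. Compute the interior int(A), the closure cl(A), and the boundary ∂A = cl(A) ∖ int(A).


int(A) = ∅, cl(A) = {16, 17}, ∂A = {16, 17}.

Closed sets in (X, τ) are complements of opens:
  closed(X, τ) = {∅, {16}, {17}, {16, 17}, {15, 16, 17}}.
int(A) = ⋃ {U ∈ τ : U ⊆ A}. Opens contained in A: ∅.
Taking the union of these: int(A) = ∅.
cl(A) = ⋂ {C closed : A ⊆ C}. Closed sets containing A: {16, 17}, {15, 16, 17}.
Intersecting these: cl(A) = {16, 17}.
∂A = cl(A) ∖ int(A) = {16, 17} ∖ ∅ = {16, 17}.


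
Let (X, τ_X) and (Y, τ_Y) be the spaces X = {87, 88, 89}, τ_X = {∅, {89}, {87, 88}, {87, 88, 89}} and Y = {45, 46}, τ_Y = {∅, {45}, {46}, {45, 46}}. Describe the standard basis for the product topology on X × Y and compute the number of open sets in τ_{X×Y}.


Basis B = {∅ × ∅, {89} × {45}, {89} × {46}, {87, 88} × {45}, {87, 88} × {46}, {89} × {45, 46}, {87, 88, 89} × {45}, {87, 88, 89} × {46}, {87, 88} × {45, 46}, {87, 88, 89} × {45, 46}}; |τ_{X×Y}| = 16.

Enumerate products U × V with U ∈ τ_X, V ∈ τ_Y (deduplicated):
  ∅ × ∅ = {} (∅)
  {89} × {45} = {(89,45)}
  {89} × {46} = {(89,46)}
  {87, 88} × {45} = {(87,45), (88,45)}
  {87, 88} × {46} = {(87,46), (88,46)}
  {89} × {45, 46} = {(89,45), (89,46)}
  {87, 88, 89} × {45} = {(87,45), (88,45), (89,45)}
  {87, 88, 89} × {46} = {(87,46), (88,46), (89,46)}
  {87, 88} × {45, 46} = {(87,45), (87,46), (88,45), (88,46)}
  {87, 88, 89} × {45, 46} = {(87,45), (87,46), (88,45), (88,46), (89,45), (89,46)}
These 10 distinct sets form the basis B.
Close under arbitrary unions to get τ_{X×Y}; counting gives |τ_{X×Y}| = 16.


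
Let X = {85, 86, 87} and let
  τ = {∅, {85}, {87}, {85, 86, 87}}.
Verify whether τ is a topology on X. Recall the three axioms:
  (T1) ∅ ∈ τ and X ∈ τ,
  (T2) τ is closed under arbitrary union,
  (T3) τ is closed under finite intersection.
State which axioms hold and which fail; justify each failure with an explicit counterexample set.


τ is NOT a topology on X.

Axiom (T1): ∅ ∈ τ? Yes; X ∈ τ? Yes.
Axiom (T2/T3): check pairwise unions and intersections of members of τ.
Counterexample for (T2): {85} ∪ {87} = {85, 87} ∉ τ. Therefore τ is NOT a topology.


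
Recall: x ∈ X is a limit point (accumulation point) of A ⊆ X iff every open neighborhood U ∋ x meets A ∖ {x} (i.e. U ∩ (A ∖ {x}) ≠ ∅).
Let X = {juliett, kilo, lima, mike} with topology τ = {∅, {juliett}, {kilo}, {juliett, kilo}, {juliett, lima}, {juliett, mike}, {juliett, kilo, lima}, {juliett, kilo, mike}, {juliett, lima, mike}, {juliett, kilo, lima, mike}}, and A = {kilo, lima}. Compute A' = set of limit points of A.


A' = ∅

For each x ∈ X, list the open sets U ∈ τ with x ∈ U, then check whether U ∩ (A ∖ {x}) ≠ ∅ for every such U.
  x = juliett: open {juliett} ∋ x has {juliett} ∩ (A ∖ {juliett}) = ∅, so x is NOT a limit point.
  x = kilo: open {kilo} ∋ x has {kilo} ∩ (A ∖ {kilo}) = ∅, so x is NOT a limit point.
  x = lima: open {juliett, lima} ∋ x has {juliett, lima} ∩ (A ∖ {lima}) = ∅, so x is NOT a limit point.
  x = mike: open {juliett, mike} ∋ x has {juliett, mike} ∩ (A ∖ {mike}) = ∅, so x is NOT a limit point.
Collecting: A' = ∅.


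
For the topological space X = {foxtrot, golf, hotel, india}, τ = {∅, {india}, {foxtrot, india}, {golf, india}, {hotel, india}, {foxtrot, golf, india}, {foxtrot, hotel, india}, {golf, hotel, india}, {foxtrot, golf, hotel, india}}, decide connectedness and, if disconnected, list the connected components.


(X, τ) is connected.

Find clopen sets (U ∈ τ with X ∖ U ∈ τ):
  U = ∅, X ∖ U = {foxtrot, golf, hotel, india} — both open, so U is clopen.
  U = {foxtrot, golf, hotel, india}, X ∖ U = ∅ — both open, so U is clopen.
Only trivial clopens (∅ and X) exist, so (X, τ) is connected.
Compute connected components by grouping points that agree on all clopens:
  component: {foxtrot, golf, hotel, india}


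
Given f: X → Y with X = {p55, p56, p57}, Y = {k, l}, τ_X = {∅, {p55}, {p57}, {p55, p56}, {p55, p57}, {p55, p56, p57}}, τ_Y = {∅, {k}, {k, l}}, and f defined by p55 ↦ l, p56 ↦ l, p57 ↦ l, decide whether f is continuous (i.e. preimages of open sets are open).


f IS continuous.

Compute f^{-1}(U) for each U ∈ τ_Y:
  U = ∅: f^{-1}(U) = ∅ ∈ τ_X ✓.
  U = {k}: f^{-1}(U) = ∅ ∈ τ_X ✓.
  U = {k, l}: f^{-1}(U) = {p55, p56, p57} ∈ τ_X ✓.
Every preimage lies in τ_X, so f IS continuous.


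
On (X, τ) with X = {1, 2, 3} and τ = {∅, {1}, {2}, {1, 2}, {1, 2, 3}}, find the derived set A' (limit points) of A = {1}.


A' = {3}

For each x ∈ X, list the open sets U ∈ τ with x ∈ U, then check whether U ∩ (A ∖ {x}) ≠ ∅ for every such U.
  x = 1: open {1} ∋ x has {1} ∩ (A ∖ {1}) = ∅, so x is NOT a limit point.
  x = 2: open {2} ∋ x has {2} ∩ (A ∖ {2}) = ∅, so x is NOT a limit point.
  x = 3: opens ∋ x are {1, 2, 3}; each meets A ∖ {3}, so x IS a limit point.
Collecting: A' = {3}.


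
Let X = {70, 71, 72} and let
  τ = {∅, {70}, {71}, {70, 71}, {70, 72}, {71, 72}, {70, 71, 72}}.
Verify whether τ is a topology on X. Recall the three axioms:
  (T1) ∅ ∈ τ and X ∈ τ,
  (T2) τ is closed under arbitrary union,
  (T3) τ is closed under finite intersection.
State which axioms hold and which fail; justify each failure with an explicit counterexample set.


τ is NOT a topology on X.

Axiom (T1): ∅ ∈ τ? Yes; X ∈ τ? Yes.
Axiom (T2/T3): check pairwise unions and intersections of members of τ.
Counterexample for (T3): {70, 72} ∩ {71, 72} = {72} ∉ τ. Therefore τ is NOT a topology.


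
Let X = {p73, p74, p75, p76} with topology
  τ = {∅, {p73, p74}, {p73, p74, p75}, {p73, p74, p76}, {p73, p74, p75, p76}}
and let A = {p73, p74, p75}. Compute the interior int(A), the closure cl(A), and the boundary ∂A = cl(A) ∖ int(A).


int(A) = {p73, p74, p75}, cl(A) = {p73, p74, p75, p76}, ∂A = {p76}.

Closed sets in (X, τ) are complements of opens:
  closed(X, τ) = {∅, {p75}, {p76}, {p75, p76}, {p73, p74, p75, p76}}.
int(A) = ⋃ {U ∈ τ : U ⊆ A}. Opens contained in A: ∅, {p73, p74}, {p73, p74, p75}.
Taking the union of these: int(A) = {p73, p74, p75}.
cl(A) = ⋂ {C closed : A ⊆ C}. Closed sets containing A: {p73, p74, p75, p76}.
Intersecting these: cl(A) = {p73, p74, p75, p76}.
∂A = cl(A) ∖ int(A) = {p73, p74, p75, p76} ∖ {p73, p74, p75} = {p76}.


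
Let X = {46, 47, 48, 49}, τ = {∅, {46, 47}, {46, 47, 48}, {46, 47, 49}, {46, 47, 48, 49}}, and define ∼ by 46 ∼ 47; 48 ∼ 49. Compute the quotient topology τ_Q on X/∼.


X/∼ = {[46=47], [48=49]}; |τ_Q| = 3.

Equivalence classes: [46=47], [48=49].
Quotient map π: X → X/∼ sends 46 ↦ [46=47], 47 ↦ [46=47], 48 ↦ [48=49], 49 ↦ [48=49].
For each subset V ⊆ X/∼, compute π^{-1}(V) ⊆ X and check whether π^{-1}(V) ∈ τ. V is open in τ_Q iff π^{-1}(V) ∈ τ.
  V = {}: π^{-1}(V) = ∅ ∈ τ ✓.
  V = {[46=47]}: π^{-1}(V) = {46, 47} ∈ τ ✓.
  V = {[48=49]}: π^{-1}(V) = {48, 49} ∉ τ ✗.
  V = {[46=47], [48=49]}: π^{-1}(V) = {46, 47, 48, 49} ∈ τ ✓.
Open sets in the quotient: τ_Q = {{}, {[46=47]}, {[46=47], [48=49]}} (3 elements).


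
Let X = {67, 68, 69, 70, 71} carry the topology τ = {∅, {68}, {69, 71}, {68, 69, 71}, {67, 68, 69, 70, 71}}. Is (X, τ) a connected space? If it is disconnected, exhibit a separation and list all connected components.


(X, τ) is connected.

Find clopen sets (U ∈ τ with X ∖ U ∈ τ):
  U = ∅, X ∖ U = {67, 68, 69, 70, 71} — both open, so U is clopen.
  U = {67, 68, 69, 70, 71}, X ∖ U = ∅ — both open, so U is clopen.
Only trivial clopens (∅ and X) exist, so (X, τ) is connected.
Compute connected components by grouping points that agree on all clopens:
  component: {67, 68, 69, 70, 71}


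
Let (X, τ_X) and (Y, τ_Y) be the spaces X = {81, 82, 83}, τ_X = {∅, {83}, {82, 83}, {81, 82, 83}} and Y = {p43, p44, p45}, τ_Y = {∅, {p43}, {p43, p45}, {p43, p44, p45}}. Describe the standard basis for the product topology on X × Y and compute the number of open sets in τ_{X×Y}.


Basis B = {∅ × ∅, {83} × {p43}, {82, 83} × {p43}, {83} × {p43, p45}, {81, 82, 83} × {p43}, {83} × {p43, p44, p45}, {82, 83} × {p43, p45}, {81, 82, 83} × {p43, p45}, {82, 83} × {p43, p44, p45}, {81, 82, 83} × {p43, p44, p45}}; |τ_{X×Y}| = 20.

Enumerate products U × V with U ∈ τ_X, V ∈ τ_Y (deduplicated):
  ∅ × ∅ = {} (∅)
  {83} × {p43} = {(83,p43)}
  {82, 83} × {p43} = {(82,p43), (83,p43)}
  {83} × {p43, p45} = {(83,p43), (83,p45)}
  {81, 82, 83} × {p43} = {(81,p43), (82,p43), (83,p43)}
  {83} × {p43, p44, p45} = {(83,p43), (83,p44), (83,p45)}
  {82, 83} × {p43, p45} = {(82,p43), (82,p45), (83,p43), (83,p45)}
  {81, 82, 83} × {p43, p45} = {(81,p43), (81,p45), (82,p43), (82,p45), (83,p43), (83,p45)}
  {82, 83} × {p43, p44, p45} = {(82,p43), (82,p44), (82,p45), (83,p43), (83,p44), (83,p45)}
  {81, 82, 83} × {p43, p44, p45} = {(81,p43), (81,p44), (81,p45), (82,p43), (82,p44), (82,p45), (83,p43), (83,p44), (83,p45)}
These 10 distinct sets form the basis B.
Close under arbitrary unions to get τ_{X×Y}; counting gives |τ_{X×Y}| = 20.


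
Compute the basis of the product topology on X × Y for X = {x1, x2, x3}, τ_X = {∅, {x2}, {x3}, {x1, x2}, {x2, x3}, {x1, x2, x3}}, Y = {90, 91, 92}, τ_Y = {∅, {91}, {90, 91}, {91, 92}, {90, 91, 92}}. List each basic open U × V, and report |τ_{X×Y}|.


Basis B = {∅ × ∅, {x2} × {91}, {x3} × {91}, {x1, x2} × {91}, {x2} × {90, 91}, {x2} × {91, 92}, {x2, x3} × {91}, {x3} × {90, 91}, {x3} × {91, 92}, {x1, x2, x3} × {91}, {x2} × {90, 91, 92}, {x3} × {90, 91, 92}, {x1, x2} × {90, 91}, {x1, x2} × {91, 92}, {x2, x3} × {90, 91}, {x2, x3} × {91, 92}, {x1, x2} × {90, 91, 92}, {x1, x2, x3} × {90, 91}, {x1, x2, x3} × {91, 92}, {x2, x3} × {90, 91, 92}, {x1, x2, x3} × {90, 91, 92}}; |τ_{X×Y}| = 70.

Enumerate products U × V with U ∈ τ_X, V ∈ τ_Y (deduplicated):
  ∅ × ∅ = {} (∅)
  {x2} × {91} = {(x2,91)}
  {x3} × {91} = {(x3,91)}
  {x1, x2} × {91} = {(x1,91), (x2,91)}
  {x2} × {90, 91} = {(x2,90), (x2,91)}
  {x2} × {91, 92} = {(x2,91), (x2,92)}
  {x2, x3} × {91} = {(x2,91), (x3,91)}
  {x3} × {90, 91} = {(x3,90), (x3,91)}
  {x3} × {91, 92} = {(x3,91), (x3,92)}
  {x1, x2, x3} × {91} = {(x1,91), (x2,91), (x3,91)}
  {x2} × {90, 91, 92} = {(x2,90), (x2,91), (x2,92)}
  {x3} × {90, 91, 92} = {(x3,90), (x3,91), (x3,92)}
  {x1, x2} × {90, 91} = {(x1,90), (x1,91), (x2,90), (x2,91)}
  {x1, x2} × {91, 92} = {(x1,91), (x1,92), (x2,91), (x2,92)}
  {x2, x3} × {90, 91} = {(x2,90), (x2,91), (x3,90), (x3,91)}
  {x2, x3} × {91, 92} = {(x2,91), (x2,92), (x3,91), (x3,92)}
  {x1, x2} × {90, 91, 92} = {(x1,90), (x1,91), (x1,92), (x2,90), (x2,91), (x2,92)}
  {x1, x2, x3} × {90, 91} = {(x1,90), (x1,91), (x2,90), (x2,91), (x3,90), (x3,91)}
  {x1, x2, x3} × {91, 92} = {(x1,91), (x1,92), (x2,91), (x2,92), (x3,91), (x3,92)}
  {x2, x3} × {90, 91, 92} = {(x2,90), (x2,91), (x2,92), (x3,90), (x3,91), (x3,92)}
  {x1, x2, x3} × {90, 91, 92} = {(x1,90), (x1,91), (x1,92), (x2,90), (x2,91), (x2,92), (x3,90), (x3,91), (x3,92)}
These 21 distinct sets form the basis B.
Close under arbitrary unions to get τ_{X×Y}; counting gives |τ_{X×Y}| = 70.


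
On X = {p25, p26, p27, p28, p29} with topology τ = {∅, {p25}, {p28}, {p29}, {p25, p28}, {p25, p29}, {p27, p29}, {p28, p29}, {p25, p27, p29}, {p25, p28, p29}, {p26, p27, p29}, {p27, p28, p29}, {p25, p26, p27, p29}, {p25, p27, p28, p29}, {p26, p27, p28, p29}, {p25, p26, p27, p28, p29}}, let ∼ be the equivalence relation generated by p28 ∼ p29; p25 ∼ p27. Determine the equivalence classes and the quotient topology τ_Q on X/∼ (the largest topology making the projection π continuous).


X/∼ = {[p25=p27], [p26], [p28=p29]}; |τ_Q| = 4.

Equivalence classes: [p25=p27], [p26], [p28=p29].
Quotient map π: X → X/∼ sends p25 ↦ [p25=p27], p26 ↦ [p26], p27 ↦ [p25=p27], p28 ↦ [p28=p29], p29 ↦ [p28=p29].
For each subset V ⊆ X/∼, compute π^{-1}(V) ⊆ X and check whether π^{-1}(V) ∈ τ. V is open in τ_Q iff π^{-1}(V) ∈ τ.
  V = {}: π^{-1}(V) = ∅ ∈ τ ✓.
  V = {[p25=p27]}: π^{-1}(V) = {p25, p27} ∉ τ ✗.
  V = {[p26]}: π^{-1}(V) = {p26} ∉ τ ✗.
  V = {[p25=p27], [p26]}: π^{-1}(V) = {p25, p26, p27} ∉ τ ✗.
  V = {[p28=p29]}: π^{-1}(V) = {p28, p29} ∈ τ ✓.
  V = {[p25=p27], [p28=p29]}: π^{-1}(V) = {p25, p27, p28, p29} ∈ τ ✓.
  V = {[p26], [p28=p29]}: π^{-1}(V) = {p26, p28, p29} ∉ τ ✗.
  V = {[p25=p27], [p26], [p28=p29]}: π^{-1}(V) = {p25, p26, p27, p28, p29} ∈ τ ✓.
Open sets in the quotient: τ_Q = {{}, {[p28=p29]}, {[p25=p27], [p28=p29]}, {[p25=p27], [p26], [p28=p29]}} (4 elements).


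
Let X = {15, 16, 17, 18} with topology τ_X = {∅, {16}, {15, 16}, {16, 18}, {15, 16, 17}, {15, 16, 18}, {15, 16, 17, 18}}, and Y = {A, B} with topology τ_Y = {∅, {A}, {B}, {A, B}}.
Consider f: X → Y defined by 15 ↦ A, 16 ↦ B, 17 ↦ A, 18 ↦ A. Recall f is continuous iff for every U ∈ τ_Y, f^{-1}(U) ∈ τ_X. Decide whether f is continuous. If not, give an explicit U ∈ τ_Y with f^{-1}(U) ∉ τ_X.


f is NOT continuous.

Compute f^{-1}(U) for each U ∈ τ_Y:
  U = ∅: f^{-1}(U) = ∅ ∈ τ_X ✓.
  U = {A}: f^{-1}(U) = {15, 17, 18} ∉ τ_X ✗.
  U = {B}: f^{-1}(U) = {16} ∈ τ_X ✓.
  U = {A, B}: f^{-1}(U) = {15, 16, 17, 18} ∈ τ_X ✓.
Found U = {A} with f^{-1}(U) = {15, 17, 18} not in τ_X. Therefore f is NOT continuous.


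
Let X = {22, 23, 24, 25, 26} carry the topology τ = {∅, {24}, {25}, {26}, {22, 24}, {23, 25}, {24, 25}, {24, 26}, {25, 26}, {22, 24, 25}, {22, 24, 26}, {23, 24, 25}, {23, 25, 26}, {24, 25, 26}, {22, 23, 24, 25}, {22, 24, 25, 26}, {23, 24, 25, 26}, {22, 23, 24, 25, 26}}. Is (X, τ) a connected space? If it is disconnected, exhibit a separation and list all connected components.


(X, τ) is disconnected; components = [{26}, {22, 24}, {23, 25}].

Find clopen sets (U ∈ τ with X ∖ U ∈ τ):
  U = ∅, X ∖ U = {22, 23, 24, 25, 26} — both open, so U is clopen.
  U = {26}, X ∖ U = {22, 23, 24, 25} — both open, so U is clopen.
  U = {22, 24}, X ∖ U = {23, 25, 26} — both open, so U is clopen.
  U = {23, 25}, X ∖ U = {22, 24, 26} — both open, so U is clopen.
  U = {22, 24, 26}, X ∖ U = {23, 25} — both open, so U is clopen.
  U = {23, 25, 26}, X ∖ U = {22, 24} — both open, so U is clopen.
  U = {22, 23, 24, 25}, X ∖ U = {26} — both open, so U is clopen.
  U = {22, 23, 24, 25, 26}, X ∖ U = ∅ — both open, so U is clopen.
Nontrivial clopen(s) exist: e.g. {22, 24}. So (X, τ) is disconnected.
Compute connected components by grouping points that agree on all clopens:
  component: {26}
  component: {22, 24}
  component: {23, 25}


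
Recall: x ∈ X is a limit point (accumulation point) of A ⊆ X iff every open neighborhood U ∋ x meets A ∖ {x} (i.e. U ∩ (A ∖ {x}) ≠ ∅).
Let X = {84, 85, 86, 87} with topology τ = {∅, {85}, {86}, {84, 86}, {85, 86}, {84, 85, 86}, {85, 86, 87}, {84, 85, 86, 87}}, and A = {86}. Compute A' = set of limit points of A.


A' = {84, 87}

For each x ∈ X, list the open sets U ∈ τ with x ∈ U, then check whether U ∩ (A ∖ {x}) ≠ ∅ for every such U.
  x = 84: opens ∋ x are {84, 86}, {84, 85, 86}, {84, 85, 86, 87}; each meets A ∖ {84}, so x IS a limit point.
  x = 85: open {85} ∋ x has {85} ∩ (A ∖ {85}) = ∅, so x is NOT a limit point.
  x = 86: open {86} ∋ x has {86} ∩ (A ∖ {86}) = ∅, so x is NOT a limit point.
  x = 87: opens ∋ x are {85, 86, 87}, {84, 85, 86, 87}; each meets A ∖ {87}, so x IS a limit point.
Collecting: A' = {84, 87}.


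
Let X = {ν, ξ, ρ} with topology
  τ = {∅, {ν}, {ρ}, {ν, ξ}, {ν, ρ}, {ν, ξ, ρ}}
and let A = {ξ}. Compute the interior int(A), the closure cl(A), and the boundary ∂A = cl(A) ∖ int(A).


int(A) = ∅, cl(A) = {ξ}, ∂A = {ξ}.

Closed sets in (X, τ) are complements of opens:
  closed(X, τ) = {∅, {ξ}, {ρ}, {ν, ξ}, {ξ, ρ}, {ν, ξ, ρ}}.
int(A) = ⋃ {U ∈ τ : U ⊆ A}. Opens contained in A: ∅.
Taking the union of these: int(A) = ∅.
cl(A) = ⋂ {C closed : A ⊆ C}. Closed sets containing A: {ξ}, {ν, ξ}, {ξ, ρ}, {ν, ξ, ρ}.
Intersecting these: cl(A) = {ξ}.
∂A = cl(A) ∖ int(A) = {ξ} ∖ ∅ = {ξ}.


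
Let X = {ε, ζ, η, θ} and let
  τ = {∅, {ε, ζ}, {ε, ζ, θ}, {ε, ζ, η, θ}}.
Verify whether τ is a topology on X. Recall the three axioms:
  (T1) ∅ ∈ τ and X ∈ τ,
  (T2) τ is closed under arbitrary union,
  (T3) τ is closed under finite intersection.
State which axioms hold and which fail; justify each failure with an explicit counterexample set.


τ IS a topology on X.

Axiom (T1): ∅ ∈ τ? Yes; X ∈ τ? Yes.
Axiom (T2/T3): check pairwise unions and intersections of members of τ.
All pairwise intersections and unions checked — each lies in τ. Therefore τ satisfies (T1), (T2), (T3): it IS a topology on X.


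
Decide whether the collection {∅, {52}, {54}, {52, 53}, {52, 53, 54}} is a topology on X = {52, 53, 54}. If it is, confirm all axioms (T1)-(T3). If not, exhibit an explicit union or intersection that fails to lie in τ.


τ is NOT a topology on X.

Axiom (T1): ∅ ∈ τ? Yes; X ∈ τ? Yes.
Axiom (T2/T3): check pairwise unions and intersections of members of τ.
Counterexample for (T2): {52} ∪ {54} = {52, 54} ∉ τ. Therefore τ is NOT a topology.


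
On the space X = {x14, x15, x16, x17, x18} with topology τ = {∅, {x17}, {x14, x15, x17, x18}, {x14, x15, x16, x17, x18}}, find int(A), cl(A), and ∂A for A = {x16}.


int(A) = ∅, cl(A) = {x16}, ∂A = {x16}.

Closed sets in (X, τ) are complements of opens:
  closed(X, τ) = {∅, {x16}, {x14, x15, x16, x18}, {x14, x15, x16, x17, x18}}.
int(A) = ⋃ {U ∈ τ : U ⊆ A}. Opens contained in A: ∅.
Taking the union of these: int(A) = ∅.
cl(A) = ⋂ {C closed : A ⊆ C}. Closed sets containing A: {x16}, {x14, x15, x16, x18}, {x14, x15, x16, x17, x18}.
Intersecting these: cl(A) = {x16}.
∂A = cl(A) ∖ int(A) = {x16} ∖ ∅ = {x16}.


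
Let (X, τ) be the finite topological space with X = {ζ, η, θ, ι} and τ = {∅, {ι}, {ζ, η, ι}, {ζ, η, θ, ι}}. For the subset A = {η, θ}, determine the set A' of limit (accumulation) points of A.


A' = {ζ, θ}

For each x ∈ X, list the open sets U ∈ τ with x ∈ U, then check whether U ∩ (A ∖ {x}) ≠ ∅ for every such U.
  x = ζ: opens ∋ x are {ζ, η, ι}, {ζ, η, θ, ι}; each meets A ∖ {ζ}, so x IS a limit point.
  x = η: open {ζ, η, ι} ∋ x has {ζ, η, ι} ∩ (A ∖ {η}) = ∅, so x is NOT a limit point.
  x = θ: opens ∋ x are {ζ, η, θ, ι}; each meets A ∖ {θ}, so x IS a limit point.
  x = ι: open {ι} ∋ x has {ι} ∩ (A ∖ {ι}) = ∅, so x is NOT a limit point.
Collecting: A' = {ζ, θ}.


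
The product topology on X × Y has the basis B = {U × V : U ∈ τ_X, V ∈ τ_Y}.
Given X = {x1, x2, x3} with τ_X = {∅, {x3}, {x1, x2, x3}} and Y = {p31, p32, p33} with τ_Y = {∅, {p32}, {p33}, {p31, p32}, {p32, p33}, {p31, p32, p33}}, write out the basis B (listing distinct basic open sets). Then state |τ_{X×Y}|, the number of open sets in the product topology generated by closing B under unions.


Basis B = {∅ × ∅, {x3} × {p32}, {x3} × {p33}, {x3} × {p31, p32}, {x3} × {p32, p33}, {x1, x2, x3} × {p32}, {x1, x2, x3} × {p33}, {x3} × {p31, p32, p33}, {x1, x2, x3} × {p31, p32}, {x1, x2, x3} × {p32, p33}, {x1, x2, x3} × {p31, p32, p33}}; |τ_{X×Y}| = 18.

Enumerate products U × V with U ∈ τ_X, V ∈ τ_Y (deduplicated):
  ∅ × ∅ = {} (∅)
  {x3} × {p32} = {(x3,p32)}
  {x3} × {p33} = {(x3,p33)}
  {x3} × {p31, p32} = {(x3,p31), (x3,p32)}
  {x3} × {p32, p33} = {(x3,p32), (x3,p33)}
  {x1, x2, x3} × {p32} = {(x1,p32), (x2,p32), (x3,p32)}
  {x1, x2, x3} × {p33} = {(x1,p33), (x2,p33), (x3,p33)}
  {x3} × {p31, p32, p33} = {(x3,p31), (x3,p32), (x3,p33)}
  {x1, x2, x3} × {p31, p32} = {(x1,p31), (x1,p32), (x2,p31), (x2,p32), (x3,p31), (x3,p32)}
  {x1, x2, x3} × {p32, p33} = {(x1,p32), (x1,p33), (x2,p32), (x2,p33), (x3,p32), (x3,p33)}
  {x1, x2, x3} × {p31, p32, p33} = {(x1,p31), (x1,p32), (x1,p33), (x2,p31), (x2,p32), (x2,p33), (x3,p31), (x3,p32), (x3,p33)}
These 11 distinct sets form the basis B.
Close under arbitrary unions to get τ_{X×Y}; counting gives |τ_{X×Y}| = 18.
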